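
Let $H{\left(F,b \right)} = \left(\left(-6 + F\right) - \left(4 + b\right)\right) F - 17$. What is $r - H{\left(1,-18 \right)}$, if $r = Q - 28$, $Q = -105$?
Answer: $-125$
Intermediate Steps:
$H{\left(F,b \right)} = -17 + F \left(-10 + F - b\right)$ ($H{\left(F,b \right)} = \left(-10 + F - b\right) F - 17 = F \left(-10 + F - b\right) - 17 = -17 + F \left(-10 + F - b\right)$)
$r = -133$ ($r = -105 - 28 = -133$)
$r - H{\left(1,-18 \right)} = -133 - \left(-17 + 1^{2} - 10 - 1 \left(-18\right)\right) = -133 - \left(-17 + 1 - 10 + 18\right) = -133 - -8 = -133 + 8 = -125$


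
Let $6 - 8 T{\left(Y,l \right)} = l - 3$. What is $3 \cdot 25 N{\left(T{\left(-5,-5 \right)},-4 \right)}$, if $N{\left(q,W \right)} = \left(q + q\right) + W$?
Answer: $- \frac{75}{2} \approx -37.5$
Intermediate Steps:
$T{\left(Y,l \right)} = \frac{9}{8} - \frac{l}{8}$ ($T{\left(Y,l \right)} = \frac{3}{4} - \frac{l - 3}{8} = \frac{3}{4} - \frac{-3 + l}{8} = \frac{3}{4} - \left(- \frac{3}{8} + \frac{l}{8}\right) = \frac{9}{8} - \frac{l}{8}$)
$N{\left(q,W \right)} = W + 2 q$ ($N{\left(q,W \right)} = 2 q + W = W + 2 q$)
$3 \cdot 25 N{\left(T{\left(-5,-5 \right)},-4 \right)} = 3 \cdot 25 \left(-4 + 2 \left(\frac{9}{8} - - \frac{5}{8}\right)\right) = 75 \left(-4 + 2 \left(\frac{9}{8} + \frac{5}{8}\right)\right) = 75 \left(-4 + 2 \cdot \frac{7}{4}\right) = 75 \left(-4 + \frac{7}{2}\right) = 75 \left(- \frac{1}{2}\right) = - \frac{75}{2}$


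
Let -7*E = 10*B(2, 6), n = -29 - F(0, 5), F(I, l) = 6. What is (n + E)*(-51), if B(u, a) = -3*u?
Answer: 9435/7 ≈ 1347.9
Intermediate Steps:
n = -35 (n = -29 - 1*6 = -29 - 6 = -35)
E = 60/7 (E = -10*(-3*2)/7 = -10*(-6)/7 = -⅐*(-60) = 60/7 ≈ 8.5714)
(n + E)*(-51) = (-35 + 60/7)*(-51) = -185/7*(-51) = 9435/7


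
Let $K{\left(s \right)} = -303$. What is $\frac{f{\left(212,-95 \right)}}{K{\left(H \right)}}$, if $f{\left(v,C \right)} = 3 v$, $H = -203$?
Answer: $- \frac{212}{101} \approx -2.099$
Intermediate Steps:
$\frac{f{\left(212,-95 \right)}}{K{\left(H \right)}} = \frac{3 \cdot 212}{-303} = 636 \left(- \frac{1}{303}\right) = - \frac{212}{101}$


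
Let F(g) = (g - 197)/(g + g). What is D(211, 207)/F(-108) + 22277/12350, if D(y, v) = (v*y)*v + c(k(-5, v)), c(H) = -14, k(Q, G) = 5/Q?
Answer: 4823622368897/753350 ≈ 6.4029e+6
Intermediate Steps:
F(g) = (-197 + g)/(2*g) (F(g) = (-197 + g)/((2*g)) = (-197 + g)*(1/(2*g)) = (-197 + g)/(2*g))
D(y, v) = -14 + y*v² (D(y, v) = (v*y)*v - 14 = y*v² - 14 = -14 + y*v²)
D(211, 207)/F(-108) + 22277/12350 = (-14 + 211*207²)/(((½)*(-197 - 108)/(-108))) + 22277/12350 = (-14 + 211*42849)/(((½)*(-1/108)*(-305))) + 22277*(1/12350) = (-14 + 9041139)/(305/216) + 22277/12350 = 9041125*(216/305) + 22277/12350 = 390576600/61 + 22277/12350 = 4823622368897/753350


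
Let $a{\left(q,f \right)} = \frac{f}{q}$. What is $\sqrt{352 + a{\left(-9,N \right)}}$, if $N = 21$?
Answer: $\frac{\sqrt{3147}}{3} \approx 18.699$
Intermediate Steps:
$\sqrt{352 + a{\left(-9,N \right)}} = \sqrt{352 + \frac{21}{-9}} = \sqrt{352 + 21 \left(- \frac{1}{9}\right)} = \sqrt{352 - \frac{7}{3}} = \sqrt{\frac{1049}{3}} = \frac{\sqrt{3147}}{3}$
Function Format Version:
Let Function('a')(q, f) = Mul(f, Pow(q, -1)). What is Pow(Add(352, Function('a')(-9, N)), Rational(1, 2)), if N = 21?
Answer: Mul(Rational(1, 3), Pow(3147, Rational(1, 2))) ≈ 18.699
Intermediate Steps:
Pow(Add(352, Function('a')(-9, N)), Rational(1, 2)) = Pow(Add(352, Mul(21, Pow(-9, -1))), Rational(1, 2)) = Pow(Add(352, Mul(21, Rational(-1, 9))), Rational(1, 2)) = Pow(Add(352, Rational(-7, 3)), Rational(1, 2)) = Pow(Rational(1049, 3), Rational(1, 2)) = Mul(Rational(1, 3), Pow(3147, Rational(1, 2)))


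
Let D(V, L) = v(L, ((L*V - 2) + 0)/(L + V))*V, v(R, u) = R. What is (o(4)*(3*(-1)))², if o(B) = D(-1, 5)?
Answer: 225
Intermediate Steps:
D(V, L) = L*V
o(B) = -5 (o(B) = 5*(-1) = -5)
(o(4)*(3*(-1)))² = (-15*(-1))² = (-5*(-3))² = 15² = 225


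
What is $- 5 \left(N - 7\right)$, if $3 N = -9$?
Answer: $50$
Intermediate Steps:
$N = -3$ ($N = \frac{1}{3} \left(-9\right) = -3$)
$- 5 \left(N - 7\right) = - 5 \left(-3 - 7\right) = \left(-5\right) \left(-10\right) = 50$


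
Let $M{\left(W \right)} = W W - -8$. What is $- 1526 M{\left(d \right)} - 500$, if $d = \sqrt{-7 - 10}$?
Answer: $13234$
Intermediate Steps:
$d = i \sqrt{17}$ ($d = \sqrt{-17} = i \sqrt{17} \approx 4.1231 i$)
$M{\left(W \right)} = 8 + W^{2}$ ($M{\left(W \right)} = W^{2} + 8 = 8 + W^{2}$)
$- 1526 M{\left(d \right)} - 500 = - 1526 \left(8 + \left(i \sqrt{17}\right)^{2}\right) - 500 = - 1526 \left(8 - 17\right) - 500 = \left(-1526\right) \left(-9\right) - 500 = 13734 - 500 = 13234$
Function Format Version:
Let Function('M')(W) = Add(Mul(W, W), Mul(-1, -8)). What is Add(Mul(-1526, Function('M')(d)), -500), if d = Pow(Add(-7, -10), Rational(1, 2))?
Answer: 13234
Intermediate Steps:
d = Mul(I, Pow(17, Rational(1, 2))) (d = Pow(-17, Rational(1, 2)) = Mul(I, Pow(17, Rational(1, 2))) ≈ Mul(4.1231, I))
Function('M')(W) = Add(8, Pow(W, 2)) (Function('M')(W) = Add(Pow(W, 2), 8) = Add(8, Pow(W, 2)))
Add(Mul(-1526, Function('M')(d)), -500) = Add(Mul(-1526, Add(8, Pow(Mul(I, Pow(17, Rational(1, 2))), 2))), -500) = Add(Mul(-1526, Add(8, -17)), -500) = Add(Mul(-1526, -9), -500) = Add(13734, -500) = 13234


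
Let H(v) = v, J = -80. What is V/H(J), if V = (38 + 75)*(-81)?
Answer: 9153/80 ≈ 114.41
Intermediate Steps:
V = -9153 (V = 113*(-81) = -9153)
V/H(J) = -9153/(-80) = -9153*(-1/80) = 9153/80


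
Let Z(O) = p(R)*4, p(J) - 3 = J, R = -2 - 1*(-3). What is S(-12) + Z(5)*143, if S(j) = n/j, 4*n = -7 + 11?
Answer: 27455/12 ≈ 2287.9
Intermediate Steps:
R = 1 (R = -2 + 3 = 1)
p(J) = 3 + J
n = 1 (n = (-7 + 11)/4 = (1/4)*4 = 1)
Z(O) = 16 (Z(O) = (3 + 1)*4 = 4*4 = 16)
S(j) = 1/j
S(-12) + Z(5)*143 = 1/(-12) + 16*143 = -1/12 + 2288 = 27455/12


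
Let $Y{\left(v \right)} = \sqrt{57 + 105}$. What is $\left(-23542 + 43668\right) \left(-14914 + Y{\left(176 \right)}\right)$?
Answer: $-300159164 + 181134 \sqrt{2} \approx -2.999 \cdot 10^{8}$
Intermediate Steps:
$Y{\left(v \right)} = 9 \sqrt{2}$ ($Y{\left(v \right)} = \sqrt{162} = 9 \sqrt{2}$)
$\left(-23542 + 43668\right) \left(-14914 + Y{\left(176 \right)}\right) = \left(-23542 + 43668\right) \left(-14914 + 9 \sqrt{2}\right) = 20126 \left(-14914 + 9 \sqrt{2}\right) = -300159164 + 181134 \sqrt{2}$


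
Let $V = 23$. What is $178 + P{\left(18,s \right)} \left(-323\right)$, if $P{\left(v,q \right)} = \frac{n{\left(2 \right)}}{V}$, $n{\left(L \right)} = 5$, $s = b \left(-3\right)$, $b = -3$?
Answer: $\frac{2479}{23} \approx 107.78$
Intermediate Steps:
$s = 9$ ($s = \left(-3\right) \left(-3\right) = 9$)
$P{\left(v,q \right)} = \frac{5}{23}$
$178 + P{\left(18,s \right)} \left(-323\right) = 178 + \frac{5}{23} \left(-323\right) = 178 - \frac{1615}{23} = \frac{2479}{23}$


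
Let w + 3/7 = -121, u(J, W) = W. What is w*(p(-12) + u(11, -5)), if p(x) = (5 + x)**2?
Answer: -37400/7 ≈ -5342.9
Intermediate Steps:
w = -850/7 (w = -3/7 - 121 = -850/7 ≈ -121.43)
w*(p(-12) + u(11, -5)) = -850*((5 - 12)**2 - 5)/7 = -850*((-7)**2 - 5)/7 = -850*(49 - 5)/7 = -850/7*44 = -37400/7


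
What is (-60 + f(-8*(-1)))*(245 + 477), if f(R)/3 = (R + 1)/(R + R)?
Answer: -336813/8 ≈ -42102.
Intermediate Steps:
f(R) = 3*(1 + R)/(2*R) (f(R) = 3*((R + 1)/(R + R)) = 3*((1 + R)/((2*R))) = 3*((1 + R)*(1/(2*R))) = 3*((1 + R)/(2*R)) = 3*(1 + R)/(2*R))
(-60 + f(-8*(-1)))*(245 + 477) = (-60 + 3*(1 - 8*(-1))/(2*((-8*(-1)))))*(245 + 477) = (-60 + (3/2)*(1 + 8)/8)*722 = (-60 + (3/2)*(1/8)*9)*722 = (-60 + 27/16)*722 = -933/16*722 = -336813/8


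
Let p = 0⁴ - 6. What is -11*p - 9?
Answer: 57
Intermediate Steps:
p = -6 (p = 0 - 6 = -6)
-11*p - 9 = -11*(-6) - 9 = 66 - 9 = 57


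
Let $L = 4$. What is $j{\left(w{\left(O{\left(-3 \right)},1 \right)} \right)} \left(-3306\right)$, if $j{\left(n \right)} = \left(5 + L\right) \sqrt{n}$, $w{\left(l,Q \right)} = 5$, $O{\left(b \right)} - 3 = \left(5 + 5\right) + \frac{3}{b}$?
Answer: $- 29754 \sqrt{5} \approx -66532.0$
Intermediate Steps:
$O{\left(b \right)} = 13 + \frac{3}{b}$ ($O{\left(b \right)} = 3 + \left(\left(5 + 5\right) + \frac{3}{b}\right) = 3 + \left(10 + \frac{3}{b}\right) = 13 + \frac{3}{b}$)
$j{\left(n \right)} = 9 \sqrt{n}$ ($j{\left(n \right)} = \left(5 + 4\right) \sqrt{n} = 9 \sqrt{n}$)
$j{\left(w{\left(O{\left(-3 \right)},1 \right)} \right)} \left(-3306\right) = 9 \sqrt{5} \left(-3306\right) = - 29754 \sqrt{5}$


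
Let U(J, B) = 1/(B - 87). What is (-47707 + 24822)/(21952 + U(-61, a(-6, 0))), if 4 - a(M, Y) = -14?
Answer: -1579065/1514687 ≈ -1.0425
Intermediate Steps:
a(M, Y) = 18 (a(M, Y) = 4 - 1*(-14) = 4 + 14 = 18)
U(J, B) = 1/(-87 + B)
(-47707 + 24822)/(21952 + U(-61, a(-6, 0))) = (-47707 + 24822)/(21952 + 1/(-87 + 18)) = -22885/(21952 + 1/(-69)) = -22885/(21952 - 1/69) = -22885/1514687/69 = -22885*69/1514687 = -1579065/1514687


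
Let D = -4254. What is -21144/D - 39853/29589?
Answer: 76015859/20978601 ≈ 3.6235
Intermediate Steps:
-21144/D - 39853/29589 = -21144/(-4254) - 39853/29589 = -21144*(-1/4254) - 39853*1/29589 = 3524/709 - 39853/29589 = 76015859/20978601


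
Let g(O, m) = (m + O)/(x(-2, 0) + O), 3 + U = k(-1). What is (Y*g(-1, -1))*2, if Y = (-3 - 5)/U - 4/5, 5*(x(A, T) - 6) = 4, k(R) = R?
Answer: -24/29 ≈ -0.82759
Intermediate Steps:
U = -4 (U = -3 - 1 = -4)
x(A, T) = 34/5 (x(A, T) = 6 + (1/5)*4 = 6 + 4/5 = 34/5)
Y = 6/5 (Y = (-3 - 5)/(-4) - 4/5 = -8*(-1/4) - 4*1/5 = 2 - 4/5 = 6/5 ≈ 1.2000)
g(O, m) = (O + m)/(34/5 + O) (g(O, m) = (m + O)/(34/5 + O) = (O + m)/(34/5 + O))
(Y*g(-1, -1))*2 = (6*(5*(-1 - 1)/(34 + 5*(-1)))/5)*2 = (6*(5*(-2)/(34 - 5))/5)*2 = (6*(5*(-2)/29)/5)*2 = (6*(5*(1/29)*(-2))/5)*2 = ((6/5)*(-10/29))*2 = -12/29*2 = -24/29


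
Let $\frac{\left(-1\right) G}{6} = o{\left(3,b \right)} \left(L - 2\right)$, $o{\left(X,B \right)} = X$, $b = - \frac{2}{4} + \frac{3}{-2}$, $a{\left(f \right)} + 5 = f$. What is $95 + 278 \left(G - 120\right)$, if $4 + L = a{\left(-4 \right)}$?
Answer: $41795$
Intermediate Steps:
$a{\left(f \right)} = -5 + f$
$b = -2$ ($b = \left(-2\right) \frac{1}{4} + 3 \left(- \frac{1}{2}\right) = - \frac{1}{2} - \frac{3}{2} = -2$)
$L = -13$ ($L = -4 - 9 = -13$)
$G = 270$ ($G = - 6 \cdot 3 \left(-13 - 2\right) = - 6 \cdot 3 \left(-15\right) = \left(-6\right) \left(-45\right) = 270$)
$95 + 278 \left(G - 120\right) = 95 + 278 \left(270 - 120\right) = 95 + 278 \cdot 150 = 95 + 41700 = 41795$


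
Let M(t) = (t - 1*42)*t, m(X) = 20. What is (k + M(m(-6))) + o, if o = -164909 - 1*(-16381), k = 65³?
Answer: 125657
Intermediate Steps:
M(t) = t*(-42 + t) (M(t) = (t - 42)*t = (-42 + t)*t = t*(-42 + t))
k = 274625
o = -148528 (o = -164909 + 16381 = -148528)
(k + M(m(-6))) + o = (274625 + 20*(-42 + 20)) - 148528 = (274625 + 20*(-22)) - 148528 = (274625 - 440) - 148528 = 274185 - 148528 = 125657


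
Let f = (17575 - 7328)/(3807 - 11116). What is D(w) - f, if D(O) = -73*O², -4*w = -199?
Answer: -21129226805/116944 ≈ -1.8068e+5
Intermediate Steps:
w = 199/4 (w = -¼*(-199) = 199/4 ≈ 49.750)
f = -10247/7309 (f = 10247/(-7309) = 10247*(-1/7309) = -10247/7309 ≈ -1.4020)
D(w) - f = -73*(199/4)² - 1*(-10247/7309) = -73*39601/16 + 10247/7309 = -2890873/16 + 10247/7309 = -21129226805/116944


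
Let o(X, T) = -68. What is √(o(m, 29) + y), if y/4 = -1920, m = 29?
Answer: 2*I*√1937 ≈ 88.023*I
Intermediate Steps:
y = -7680 (y = 4*(-1920) = -7680)
√(o(m, 29) + y) = √(-68 - 7680) = √(-7748) = 2*I*√1937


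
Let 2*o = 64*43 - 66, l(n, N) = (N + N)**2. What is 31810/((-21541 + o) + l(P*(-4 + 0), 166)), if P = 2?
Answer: 15905/45013 ≈ 0.35334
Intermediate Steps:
l(n, N) = 4*N**2 (l(n, N) = (2*N)**2 = 4*N**2)
o = 1343 (o = (64*43 - 66)/2 = (2752 - 66)/2 = (1/2)*2686 = 1343)
31810/((-21541 + o) + l(P*(-4 + 0), 166)) = 31810/((-21541 + 1343) + 4*166**2) = 31810/(-20198 + 4*27556) = 31810/(-20198 + 110224) = 31810/90026 = 31810*(1/90026) = 15905/45013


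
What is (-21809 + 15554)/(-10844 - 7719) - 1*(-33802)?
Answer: 627472781/18563 ≈ 33802.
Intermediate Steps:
(-21809 + 15554)/(-10844 - 7719) - 1*(-33802) = -6255/(-18563) + 33802 = -6255*(-1/18563) + 33802 = 6255/18563 + 33802 = 627472781/18563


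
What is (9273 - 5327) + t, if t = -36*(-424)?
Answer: 19210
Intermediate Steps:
t = 15264
(9273 - 5327) + t = (9273 - 5327) + 15264 = 3946 + 15264 = 19210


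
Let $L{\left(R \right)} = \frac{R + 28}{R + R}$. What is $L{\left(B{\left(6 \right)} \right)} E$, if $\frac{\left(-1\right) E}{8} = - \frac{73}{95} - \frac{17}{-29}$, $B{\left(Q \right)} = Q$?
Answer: $\frac{34136}{8265} \approx 4.1302$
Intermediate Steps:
$L{\left(R \right)} = \frac{28 + R}{2 R}$
$E = \frac{4016}{2755}$ ($E = - 8 \left(- \frac{73}{95} - \frac{17}{-29}\right) = - 8 \left(\left(-73\right) \frac{1}{95} - - \frac{17}{29}\right) = - 8 \left(- \frac{73}{95} + \frac{17}{29}\right) = \left(-8\right) \left(- \frac{502}{2755}\right) = \frac{4016}{2755} \approx 1.4577$)
$L{\left(B{\left(6 \right)} \right)} E = \frac{28 + 6}{2 \cdot 6} \cdot \frac{4016}{2755} = \frac{1}{2} \cdot \frac{1}{6} \cdot 34 \cdot \frac{4016}{2755} = \frac{17}{6} \cdot \frac{4016}{2755} = \frac{34136}{8265}$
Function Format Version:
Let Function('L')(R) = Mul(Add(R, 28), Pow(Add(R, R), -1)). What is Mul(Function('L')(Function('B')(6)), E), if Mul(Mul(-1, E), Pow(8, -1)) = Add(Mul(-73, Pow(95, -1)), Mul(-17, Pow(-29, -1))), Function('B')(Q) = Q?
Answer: Rational(34136, 8265) ≈ 4.1302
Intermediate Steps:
Function('L')(R) = Mul(Rational(1, 2), Pow(R, -1), Add(28, R)) (Function('L')(R) = Mul(Add(28, R), Pow(Mul(2, R), -1)) = Mul(Add(28, R), Mul(Rational(1, 2), Pow(R, -1))) = Mul(Rational(1, 2), Pow(R, -1), Add(28, R)))
E = Rational(4016, 2755) (E = Mul(-8, Add(Mul(-73, Pow(95, -1)), Mul(-17, Pow(-29, -1)))) = Mul(-8, Add(Mul(-73, Rational(1, 95)), Mul(-17, Rational(-1, 29)))) = Mul(-8, Add(Rational(-73, 95), Rational(17, 29))) = Mul(-8, Rational(-502, 2755)) = Rational(4016, 2755) ≈ 1.4577)
Mul(Function('L')(Function('B')(6)), E) = Mul(Mul(Rational(1, 2), Pow(6, -1), Add(28, 6)), Rational(4016, 2755)) = Mul(Mul(Rational(1, 2), Rational(1, 6), 34), Rational(4016, 2755)) = Mul(Rational(17, 6), Rational(4016, 2755)) = Rational(34136, 8265)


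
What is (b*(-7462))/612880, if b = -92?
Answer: 85813/76610 ≈ 1.1201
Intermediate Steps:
(b*(-7462))/612880 = -92*(-7462)/612880 = 686504*(1/612880) = 85813/76610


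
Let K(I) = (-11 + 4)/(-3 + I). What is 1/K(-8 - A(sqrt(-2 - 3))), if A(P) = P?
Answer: 11/7 + I*sqrt(5)/7 ≈ 1.5714 + 0.31944*I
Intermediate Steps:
K(I) = -7/(-3 + I)
1/K(-8 - A(sqrt(-2 - 3))) = 1/(-7/(-3 + (-8 - sqrt(-2 - 3)))) = 1/(-7/(-3 + (-8 - sqrt(-5)))) = 1/(-7/(-3 + (-8 - I*sqrt(5)))) = 1/(-7/(-11 - I*sqrt(5))) = 11/7 + I*sqrt(5)/7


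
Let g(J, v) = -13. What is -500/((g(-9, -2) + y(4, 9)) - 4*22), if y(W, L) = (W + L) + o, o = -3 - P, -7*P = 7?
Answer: 50/9 ≈ 5.5556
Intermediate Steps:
P = -1 (P = -⅐*7 = -1)
o = -2 (o = -3 - 1*(-1) = -3 + 1 = -2)
y(W, L) = -2 + L + W (y(W, L) = (W + L) - 2 = (L + W) - 2 = -2 + L + W)
-500/((g(-9, -2) + y(4, 9)) - 4*22) = -500/((-13 + (-2 + 9 + 4)) - 4*22) = -500/((-13 + 11) - 88) = -500/(-2 - 88) = -500/(-90) = -500*(-1/90) = 50/9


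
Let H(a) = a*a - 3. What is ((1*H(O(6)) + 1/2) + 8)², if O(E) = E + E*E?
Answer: 12524521/4 ≈ 3.1311e+6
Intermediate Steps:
O(E) = E + E²
H(a) = -3 + a² (H(a) = a² - 3 = -3 + a²)
((1*H(O(6)) + 1/2) + 8)² = ((1*(-3 + (6*(1 + 6))²) + 1/2) + 8)² = ((1*(-3 + (6*7)²) + ½) + 8)² = ((1*(-3 + 42²) + ½) + 8)² = ((1*(-3 + 1764) + ½) + 8)² = ((1*1761 + ½) + 8)² = ((1761 + ½) + 8)² = (3523/2 + 8)² = (3539/2)² = 12524521/4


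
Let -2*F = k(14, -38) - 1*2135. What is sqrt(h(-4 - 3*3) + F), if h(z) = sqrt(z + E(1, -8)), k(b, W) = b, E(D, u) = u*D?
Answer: sqrt(4242 + 4*I*sqrt(21))/2 ≈ 32.565 + 0.07036*I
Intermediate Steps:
E(D, u) = D*u
F = 2121/2 (F = -(14 - 1*2135)/2 = -(14 - 2135)/2 = -1/2*(-2121) = 2121/2 ≈ 1060.5)
h(z) = sqrt(-8 + z) (h(z) = sqrt(z + 1*(-8)) = sqrt(z - 8) = sqrt(-8 + z))
sqrt(h(-4 - 3*3) + F) = sqrt(sqrt(-8 + (-4 - 3*3)) + 2121/2) = sqrt(sqrt(-8 + (-4 - 9)) + 2121/2) = sqrt(sqrt(-8 - 13) + 2121/2) = sqrt(sqrt(-21) + 2121/2) = sqrt(I*sqrt(21) + 2121/2) = sqrt(2121/2 + I*sqrt(21))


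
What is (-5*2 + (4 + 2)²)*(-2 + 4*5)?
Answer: 468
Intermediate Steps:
(-5*2 + (4 + 2)²)*(-2 + 4*5) = (-10 + 6²)*(-2 + 20) = (-10 + 36)*18 = 26*18 = 468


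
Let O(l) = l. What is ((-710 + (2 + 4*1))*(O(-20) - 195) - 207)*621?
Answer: 93866013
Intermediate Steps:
((-710 + (2 + 4*1))*(O(-20) - 195) - 207)*621 = ((-710 + (2 + 4*1))*(-20 - 195) - 207)*621 = ((-710 + (2 + 4))*(-215) - 207)*621 = ((-710 + 6)*(-215) - 207)*621 = (-704*(-215) - 207)*621 = (151360 - 207)*621 = 151153*621 = 93866013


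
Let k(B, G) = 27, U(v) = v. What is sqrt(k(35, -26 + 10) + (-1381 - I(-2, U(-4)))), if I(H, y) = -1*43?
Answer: I*sqrt(1311) ≈ 36.208*I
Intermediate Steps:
I(H, y) = -43
sqrt(k(35, -26 + 10) + (-1381 - I(-2, U(-4)))) = sqrt(27 + (-1381 - 1*(-43))) = sqrt(27 + (-1381 + 43)) = sqrt(27 - 1338) = sqrt(-1311) = I*sqrt(1311)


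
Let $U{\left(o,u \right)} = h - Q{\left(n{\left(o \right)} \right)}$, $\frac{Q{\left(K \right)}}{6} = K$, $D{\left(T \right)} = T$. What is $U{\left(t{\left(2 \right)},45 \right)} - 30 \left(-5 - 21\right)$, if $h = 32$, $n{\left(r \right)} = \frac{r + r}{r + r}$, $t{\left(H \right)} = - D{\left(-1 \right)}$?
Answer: $806$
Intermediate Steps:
$t{\left(H \right)} = 1$ ($t{\left(H \right)} = \left(-1\right) \left(-1\right) = 1$)
$n{\left(r \right)} = 1$ ($n{\left(r \right)} = \frac{2 r}{2 r} = 2 r \frac{1}{2 r} = 1$)
$Q{\left(K \right)} = 6 K$
$U{\left(o,u \right)} = 26$ ($U{\left(o,u \right)} = 32 - 6 \cdot 1 = 32 - 6 = 26$)
$U{\left(t{\left(2 \right)},45 \right)} - 30 \left(-5 - 21\right) = 26 - 30 \left(-5 - 21\right) = 26 - -780 = 26 + 780 = 806$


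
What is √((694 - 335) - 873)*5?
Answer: 5*I*√514 ≈ 113.36*I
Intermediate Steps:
√((694 - 335) - 873)*5 = √(359 - 873)*5 = √(-514)*5 = (I*√514)*5 = 5*I*√514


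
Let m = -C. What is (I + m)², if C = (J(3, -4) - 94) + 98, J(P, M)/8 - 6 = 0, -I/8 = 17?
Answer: 35344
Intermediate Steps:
I = -136 (I = -8*17 = -136)
J(P, M) = 48 (J(P, M) = 48 + 8*0 = 48 + 0 = 48)
C = 52 (C = (48 - 94) + 98 = -46 + 98 = 52)
m = -52 (m = -1*52 = -52)
(I + m)² = (-136 - 52)² = (-188)² = 35344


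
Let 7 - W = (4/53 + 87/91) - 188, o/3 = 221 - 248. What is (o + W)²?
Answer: 296858253409/23261329 ≈ 12762.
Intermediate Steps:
o = -81 (o = 3*(221 - 248) = 3*(-27) = -81)
W = 935510/4823 (W = 7 - ((4/53 + 87/91) - 188) = 7 - (4975/4823 - 188) = 7 - 1*(-901749/4823) = 7 + 901749/4823 = 935510/4823 ≈ 193.97)
(o + W)² = (-81 + 935510/4823)² = (544847/4823)² = 296858253409/23261329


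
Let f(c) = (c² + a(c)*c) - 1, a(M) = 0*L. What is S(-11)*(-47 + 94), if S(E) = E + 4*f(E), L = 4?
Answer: 22043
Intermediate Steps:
a(M) = 0 (a(M) = 0*4 = 0)
f(c) = -1 + c² (f(c) = (c² + 0*c) - 1 = (c² + 0) - 1 = c² - 1 = -1 + c²)
S(E) = -4 + E + 4*E² (S(E) = E + 4*(-1 + E²) = E + (-4 + 4*E²) = -4 + E + 4*E²)
S(-11)*(-47 + 94) = (-4 - 11 + 4*(-11)²)*(-47 + 94) = (-4 - 11 + 4*121)*47 = (-4 - 11 + 484)*47 = 469*47 = 22043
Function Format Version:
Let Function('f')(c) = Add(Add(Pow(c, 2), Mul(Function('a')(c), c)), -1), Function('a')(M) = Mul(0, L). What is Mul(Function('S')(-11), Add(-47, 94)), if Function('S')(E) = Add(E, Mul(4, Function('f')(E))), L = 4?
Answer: 22043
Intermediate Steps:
Function('a')(M) = 0 (Function('a')(M) = Mul(0, 4) = 0)
Function('f')(c) = Add(-1, Pow(c, 2)) (Function('f')(c) = Add(Add(Pow(c, 2), Mul(0, c)), -1) = Add(Add(Pow(c, 2), 0), -1) = Add(Pow(c, 2), -1) = Add(-1, Pow(c, 2)))
Function('S')(E) = Add(-4, E, Mul(4, Pow(E, 2))) (Function('S')(E) = Add(E, Mul(4, Add(-1, Pow(E, 2)))) = Add(E, Add(-4, Mul(4, Pow(E, 2)))) = Add(-4, E, Mul(4, Pow(E, 2))))
Mul(Function('S')(-11), Add(-47, 94)) = Mul(Add(-4, -11, Mul(4, Pow(-11, 2))), Add(-47, 94)) = Mul(Add(-4, -11, Mul(4, 121)), 47) = Mul(Add(-4, -11, 484), 47) = Mul(469, 47) = 22043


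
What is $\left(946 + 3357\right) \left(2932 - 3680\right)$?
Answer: $-3218644$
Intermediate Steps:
$\left(946 + 3357\right) \left(2932 - 3680\right) = 4303 \left(-748\right) = -3218644$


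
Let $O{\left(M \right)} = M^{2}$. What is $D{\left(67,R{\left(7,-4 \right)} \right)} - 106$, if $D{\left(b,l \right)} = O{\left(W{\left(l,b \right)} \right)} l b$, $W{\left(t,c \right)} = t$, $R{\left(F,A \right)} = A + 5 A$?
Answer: $-926314$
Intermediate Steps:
$R{\left(F,A \right)} = 6 A$
$D{\left(b,l \right)} = b l^{3}$ ($D{\left(b,l \right)} = l^{2} l b = l^{2} b l = b l^{3}$)
$D{\left(67,R{\left(7,-4 \right)} \right)} - 106 = 67 \left(6 \left(-4\right)\right)^{3} - 106 = 67 \left(-24\right)^{3} - 106 = 67 \left(-13824\right) - 106 = -926208 - 106 = -926314$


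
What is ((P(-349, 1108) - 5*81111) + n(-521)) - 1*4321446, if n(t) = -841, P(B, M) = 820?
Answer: -4727022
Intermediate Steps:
((P(-349, 1108) - 5*81111) + n(-521)) - 1*4321446 = ((820 - 5*81111) - 841) - 1*4321446 = ((820 - 405555) - 841) - 4321446 = (-404735 - 841) - 4321446 = -405576 - 4321446 = -4727022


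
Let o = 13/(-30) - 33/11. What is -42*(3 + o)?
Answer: 91/5 ≈ 18.200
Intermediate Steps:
o = -103/30 (o = 13*(-1/30) - 33*1/11 = -13/30 - 3 = -103/30 ≈ -3.4333)
-42*(3 + o) = -42*(3 - 103/30) = -42*(-13/30) = 91/5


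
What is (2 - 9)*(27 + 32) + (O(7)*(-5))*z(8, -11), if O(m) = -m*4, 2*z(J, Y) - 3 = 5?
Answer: 147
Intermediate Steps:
z(J, Y) = 4 (z(J, Y) = 3/2 + (½)*5 = 3/2 + 5/2 = 4)
O(m) = -4*m
(2 - 9)*(27 + 32) + (O(7)*(-5))*z(8, -11) = (2 - 9)*(27 + 32) + (-4*7*(-5))*4 = -7*59 - 28*(-5)*4 = -413 + 140*4 = -413 + 560 = 147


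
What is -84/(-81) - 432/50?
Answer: -5132/675 ≈ -7.6030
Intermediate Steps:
-84/(-81) - 432/50 = -84*(-1/81) - 432*1/50 = 28/27 - 216/25 = -5132/675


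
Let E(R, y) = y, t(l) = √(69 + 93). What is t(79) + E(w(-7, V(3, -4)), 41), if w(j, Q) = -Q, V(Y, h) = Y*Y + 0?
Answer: 41 + 9*√2 ≈ 53.728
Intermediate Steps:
V(Y, h) = Y² (V(Y, h) = Y² + 0 = Y²)
t(l) = 9*√2 (t(l) = √162 = 9*√2)
t(79) + E(w(-7, V(3, -4)), 41) = 9*√2 + 41 = 41 + 9*√2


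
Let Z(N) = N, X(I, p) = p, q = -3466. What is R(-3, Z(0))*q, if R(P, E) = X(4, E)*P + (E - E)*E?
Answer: 0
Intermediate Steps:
R(P, E) = E*P (R(P, E) = E*P + (E - E)*E = E*P + 0*E = E*P + 0 = E*P)
R(-3, Z(0))*q = (0*(-3))*(-3466) = 0*(-3466) = 0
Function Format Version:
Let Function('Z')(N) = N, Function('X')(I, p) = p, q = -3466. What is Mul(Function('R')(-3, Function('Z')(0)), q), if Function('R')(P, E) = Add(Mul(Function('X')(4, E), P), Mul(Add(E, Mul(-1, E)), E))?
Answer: 0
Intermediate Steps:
Function('R')(P, E) = Mul(E, P) (Function('R')(P, E) = Add(Mul(E, P), Mul(Add(E, Mul(-1, E)), E)) = Add(Mul(E, P), Mul(0, E)) = Add(Mul(E, P), 0) = Mul(E, P))
Mul(Function('R')(-3, Function('Z')(0)), q) = Mul(Mul(0, -3), -3466) = Mul(0, -3466) = 0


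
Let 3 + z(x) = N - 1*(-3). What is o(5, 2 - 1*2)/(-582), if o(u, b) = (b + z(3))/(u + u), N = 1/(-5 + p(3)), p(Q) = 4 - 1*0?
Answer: 1/5820 ≈ 0.00017182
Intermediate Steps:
p(Q) = 4 (p(Q) = 4 + 0 = 4)
N = -1 (N = 1/(-5 + 4) = 1/(-1) = -1)
z(x) = -1 (z(x) = -3 + (-1 - 1*(-3)) = -3 + (-1 + 3) = -3 + 2 = -1)
o(u, b) = (-1 + b)/(2*u) (o(u, b) = (b - 1)/(u + u) = (-1 + b)/((2*u)) = (-1 + b)*(1/(2*u)) = (-1 + b)/(2*u))
o(5, 2 - 1*2)/(-582) = ((½)*(-1 + (2 - 1*2))/5)/(-582) = ((½)*(⅕)*(-1 + (2 - 2)))*(-1/582) = ((½)*(⅕)*(-1 + 0))*(-1/582) = ((½)*(⅕)*(-1))*(-1/582) = -⅒*(-1/582) = 1/5820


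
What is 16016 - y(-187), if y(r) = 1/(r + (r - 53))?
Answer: 6838833/427 ≈ 16016.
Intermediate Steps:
y(r) = 1/(-53 + 2*r) (y(r) = 1/(r + (-53 + r)) = 1/(-53 + 2*r))
16016 - y(-187) = 16016 - 1/(-53 + 2*(-187)) = 16016 - 1/(-53 - 374) = 16016 - 1/(-427) = 16016 - 1*(-1/427) = 16016 + 1/427 = 6838833/427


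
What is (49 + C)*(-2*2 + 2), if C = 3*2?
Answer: -110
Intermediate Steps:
C = 6
(49 + C)*(-2*2 + 2) = (49 + 6)*(-2*2 + 2) = 55*(-4 + 2) = 55*(-2) = -110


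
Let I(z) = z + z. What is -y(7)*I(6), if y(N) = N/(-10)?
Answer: 42/5 ≈ 8.4000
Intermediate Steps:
y(N) = -N/10 (y(N) = N*(-⅒) = -N/10)
I(z) = 2*z
-y(7)*I(6) = -(-⅒*7)*2*6 = -(-7)*12/10 = -1*(-42/5) = 42/5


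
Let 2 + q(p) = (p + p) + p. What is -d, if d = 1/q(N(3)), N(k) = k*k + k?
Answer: -1/34 ≈ -0.029412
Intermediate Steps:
N(k) = k + k**2 (N(k) = k**2 + k = k + k**2)
q(p) = -2 + 3*p (q(p) = -2 + ((p + p) + p) = -2 + (2*p + p) = -2 + 3*p)
d = 1/34 (d = 1/(-2 + 3*(3*(1 + 3))) = 1/(-2 + 3*(3*4)) = 1/(-2 + 3*12) = 1/(-2 + 36) = 1/34 ≈ 0.029412)
-d = -1*1/34 = -1/34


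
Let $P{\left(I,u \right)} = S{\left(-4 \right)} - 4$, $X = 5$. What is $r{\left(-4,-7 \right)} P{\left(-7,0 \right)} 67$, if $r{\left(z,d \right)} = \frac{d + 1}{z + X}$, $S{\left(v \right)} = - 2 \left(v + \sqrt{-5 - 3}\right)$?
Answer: $-1608 + 1608 i \sqrt{2} \approx -1608.0 + 2274.1 i$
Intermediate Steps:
$S{\left(v \right)} = - 2 v - 4 i \sqrt{2}$ ($S{\left(v \right)} = - 2 \left(v + \sqrt{-8}\right) = - 2 \left(v + 2 i \sqrt{2}\right) = - 2 v - 4 i \sqrt{2}$)
$P{\left(I,u \right)} = 4 - 4 i \sqrt{2}$ ($P{\left(I,u \right)} = \left(\left(-2\right) \left(-4\right) - 4 i \sqrt{2}\right) - 4 = \left(8 - 4 i \sqrt{2}\right) - 4 = 4 - 4 i \sqrt{2}$)
$r{\left(z,d \right)} = \frac{1 + d}{5 + z}$ ($r{\left(z,d \right)} = \frac{d + 1}{z + 5} = \frac{1 + d}{5 + z}$)
$r{\left(-4,-7 \right)} P{\left(-7,0 \right)} 67 = \frac{1 - 7}{5 - 4} \left(4 - 4 i \sqrt{2}\right) 67 = 1^{-1} \left(-6\right) \left(4 - 4 i \sqrt{2}\right) 67 = 1 \left(-6\right) \left(4 - 4 i \sqrt{2}\right) 67 = - 6 \left(4 - 4 i \sqrt{2}\right) 67 = \left(-24 + 24 i \sqrt{2}\right) 67 = -1608 + 1608 i \sqrt{2}$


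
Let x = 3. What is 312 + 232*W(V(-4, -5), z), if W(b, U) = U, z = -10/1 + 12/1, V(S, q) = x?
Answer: 776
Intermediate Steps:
V(S, q) = 3
z = 2 (z = -10*1 + 12*1 = -10 + 12 = 2)
312 + 232*W(V(-4, -5), z) = 312 + 232*2 = 312 + 464 = 776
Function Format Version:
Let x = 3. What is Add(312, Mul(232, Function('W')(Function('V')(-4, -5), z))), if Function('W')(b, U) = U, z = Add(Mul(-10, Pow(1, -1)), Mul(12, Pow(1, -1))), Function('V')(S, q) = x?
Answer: 776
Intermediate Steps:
Function('V')(S, q) = 3
z = 2 (z = Add(Mul(-10, 1), Mul(12, 1)) = Add(-10, 12) = 2)
Add(312, Mul(232, Function('W')(Function('V')(-4, -5), z))) = Add(312, Mul(232, 2)) = Add(312, 464) = 776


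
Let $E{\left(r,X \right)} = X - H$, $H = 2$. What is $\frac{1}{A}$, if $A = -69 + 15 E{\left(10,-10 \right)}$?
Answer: $- \frac{1}{249} \approx -0.0040161$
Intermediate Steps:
$E{\left(r,X \right)} = -2 + X$ ($E{\left(r,X \right)} = X - 2 = -2 + X$)
$A = -249$ ($A = -69 + 15 \left(-2 - 10\right) = -69 + 15 \left(-12\right) = -69 - 180 = -249$)
$\frac{1}{A} = \frac{1}{-249} = - \frac{1}{249}$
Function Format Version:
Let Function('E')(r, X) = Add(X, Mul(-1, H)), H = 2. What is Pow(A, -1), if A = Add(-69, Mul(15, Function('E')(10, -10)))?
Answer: Rational(-1, 249) ≈ -0.0040161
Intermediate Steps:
Function('E')(r, X) = Add(-2, X) (Function('E')(r, X) = Add(X, Mul(-1, 2)) = Add(X, -2) = Add(-2, X))
A = -249 (A = Add(-69, Mul(15, Add(-2, -10))) = Add(-69, Mul(15, -12)) = Add(-69, -180) = -249)
Pow(A, -1) = Pow(-249, -1) = Rational(-1, 249)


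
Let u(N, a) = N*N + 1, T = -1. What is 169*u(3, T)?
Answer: 1690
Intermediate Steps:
u(N, a) = 1 + N**2 (u(N, a) = N**2 + 1 = 1 + N**2)
169*u(3, T) = 169*(1 + 3**2) = 169*(1 + 9) = 169*10 = 1690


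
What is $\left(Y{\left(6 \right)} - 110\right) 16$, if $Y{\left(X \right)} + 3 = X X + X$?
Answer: $-1136$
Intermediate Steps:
$Y{\left(X \right)} = -3 + X + X^{2}$ ($Y{\left(X \right)} = -3 + \left(X X + X\right) = -3 + \left(X^{2} + X\right) = -3 + \left(X + X^{2}\right) = -3 + X + X^{2}$)
$\left(Y{\left(6 \right)} - 110\right) 16 = \left(\left(-3 + 6 + 6^{2}\right) - 110\right) 16 = \left(\left(-3 + 6 + 36\right) - 110\right) 16 = \left(39 - 110\right) 16 = \left(-71\right) 16 = -1136$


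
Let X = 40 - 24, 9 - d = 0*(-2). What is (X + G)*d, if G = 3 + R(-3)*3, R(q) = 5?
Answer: 306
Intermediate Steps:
d = 9 (d = 9 - 0*(-2) = 9 - 1*0 = 9 + 0 = 9)
X = 16
G = 18 (G = 3 + 5*3 = 3 + 15 = 18)
(X + G)*d = (16 + 18)*9 = 34*9 = 306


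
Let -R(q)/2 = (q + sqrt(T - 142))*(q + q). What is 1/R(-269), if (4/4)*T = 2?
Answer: -1/290004 - I*sqrt(35)/39005538 ≈ -3.4482e-6 - 1.5167e-7*I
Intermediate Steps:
T = 2
R(q) = -4*q*(q + 2*I*sqrt(35)) (R(q) = -2*(q + sqrt(2 - 142))*(q + q) = -2*(q + sqrt(-140))*2*q = -2*(q + 2*I*sqrt(35))*2*q = -4*q*(q + 2*I*sqrt(35)))
1/R(-269) = 1/(-4*(-269)*(-269 + 2*I*sqrt(35))) = 1/(-289444 + 2152*I*sqrt(35))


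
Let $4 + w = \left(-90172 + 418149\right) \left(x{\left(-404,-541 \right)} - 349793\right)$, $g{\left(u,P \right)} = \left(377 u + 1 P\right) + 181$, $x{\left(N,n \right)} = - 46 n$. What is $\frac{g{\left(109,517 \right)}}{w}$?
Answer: $- \frac{1817}{4633131441} \approx -3.9218 \cdot 10^{-7}$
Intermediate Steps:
$g{\left(u,P \right)} = 181 + P + 377 u$ ($g{\left(u,P \right)} = \left(377 u + P\right) + 181 = \left(P + 377 u\right) + 181 = 181 + P + 377 u$)
$w = -106562023143$ ($w = -4 + \left(-90172 + 418149\right) \left(\left(-46\right) \left(-541\right) - 349793\right) = -4 + 327977 \left(24886 - 349793\right) = -4 + 327977 \left(-324907\right) = -4 - 106562023139 = -106562023143$)
$\frac{g{\left(109,517 \right)}}{w} = \frac{181 + 517 + 377 \cdot 109}{-106562023143} = \left(181 + 517 + 41093\right) \left(- \frac{1}{106562023143}\right) = 41791 \left(- \frac{1}{106562023143}\right) = - \frac{1817}{4633131441}$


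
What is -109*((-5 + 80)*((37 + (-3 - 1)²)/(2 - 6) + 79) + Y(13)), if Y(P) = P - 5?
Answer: -2153513/4 ≈ -5.3838e+5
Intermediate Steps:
Y(P) = -5 + P
-109*((-5 + 80)*((37 + (-3 - 1)²)/(2 - 6) + 79) + Y(13)) = -109*((-5 + 80)*((37 + (-3 - 1)²)/(2 - 6) + 79) + (-5 + 13)) = -109*(75*((37 + (-4)²)/(-4) + 79) + 8) = -109*(75*((37 + 16)*(-¼) + 79) + 8) = -109*(75*(53*(-¼) + 79) + 8) = -109*(75*(-53/4 + 79) + 8) = -109*(75*(263/4) + 8) = -109*(19725/4 + 8) = -109*19757/4 = -2153513/4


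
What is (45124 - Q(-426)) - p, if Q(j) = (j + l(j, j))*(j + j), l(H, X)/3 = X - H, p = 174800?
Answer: -492628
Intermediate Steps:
l(H, X) = -3*H + 3*X (l(H, X) = 3*(X - H) = -3*H + 3*X)
Q(j) = 2*j² (Q(j) = (j + (-3*j + 3*j))*(j + j) = (j + 0)*(2*j) = j*(2*j) = 2*j²)
(45124 - Q(-426)) - p = (45124 - 2*(-426)²) - 1*174800 = (45124 - 2*181476) - 174800 = (45124 - 1*362952) - 174800 = (45124 - 362952) - 174800 = -317828 - 174800 = -492628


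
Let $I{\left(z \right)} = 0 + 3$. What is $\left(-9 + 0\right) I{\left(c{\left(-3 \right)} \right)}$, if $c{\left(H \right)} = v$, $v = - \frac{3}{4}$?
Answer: $-27$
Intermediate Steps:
$v = - \frac{3}{4}$ ($v = \left(-3\right) \frac{1}{4} = - \frac{3}{4} \approx -0.75$)
$c{\left(H \right)} = - \frac{3}{4}$
$I{\left(z \right)} = 3$
$\left(-9 + 0\right) I{\left(c{\left(-3 \right)} \right)} = \left(-9 + 0\right) 3 = \left(-9\right) 3 = -27$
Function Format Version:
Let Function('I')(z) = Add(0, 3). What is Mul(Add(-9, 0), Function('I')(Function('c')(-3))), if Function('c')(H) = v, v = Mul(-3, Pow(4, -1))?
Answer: -27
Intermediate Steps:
v = Rational(-3, 4) (v = Mul(-3, Rational(1, 4)) = Rational(-3, 4) ≈ -0.75000)
Function('c')(H) = Rational(-3, 4)
Function('I')(z) = 3
Mul(Add(-9, 0), Function('I')(Function('c')(-3))) = Mul(Add(-9, 0), 3) = Mul(-9, 3) = -27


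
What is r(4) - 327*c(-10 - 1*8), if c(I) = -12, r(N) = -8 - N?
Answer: 3912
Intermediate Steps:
r(4) - 327*c(-10 - 1*8) = (-8 - 1*4) - 327*(-12) = (-8 - 4) + 3924 = -12 + 3924 = 3912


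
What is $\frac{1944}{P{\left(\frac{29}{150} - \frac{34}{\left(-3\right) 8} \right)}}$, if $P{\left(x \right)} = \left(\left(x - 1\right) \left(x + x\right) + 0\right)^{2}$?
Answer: $\frac{48600000000}{96452041} \approx 503.88$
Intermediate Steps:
$P{\left(x \right)} = 4 x^{2} \left(-1 + x\right)^{2}$ ($P{\left(x \right)} = \left(\left(-1 + x\right) 2 x + 0\right)^{2} = \left(2 x \left(-1 + x\right) + 0\right)^{2} = \left(2 x \left(-1 + x\right)\right)^{2} = 4 x^{2} \left(-1 + x\right)^{2}$)
$\frac{1944}{P{\left(\frac{29}{150} - \frac{34}{\left(-3\right) 8} \right)}} = \frac{1944}{4 \left(\frac{29}{150} - \frac{34}{\left(-3\right) 8}\right)^{2} \left(-1 + \left(\frac{29}{150} - \frac{34}{\left(-3\right) 8}\right)\right)^{2}} = \frac{1944}{4 \left(29 \cdot \frac{1}{150} - \frac{34}{-24}\right)^{2} \left(-1 + \left(29 \cdot \frac{1}{150} - \frac{34}{-24}\right)\right)^{2}} = \frac{1944}{4 \left(\frac{29}{150} - - \frac{17}{12}\right)^{2} \left(-1 + \left(\frac{29}{150} - - \frac{17}{12}\right)\right)^{2}} = \frac{1944}{4 \left(\frac{29}{150} + \frac{17}{12}\right)^{2} \left(-1 + \left(\frac{29}{150} + \frac{17}{12}\right)\right)^{2}} = \frac{1944}{4 \left(\frac{161}{100}\right)^{2} \left(-1 + \frac{161}{100}\right)^{2}} = \frac{1944}{4 \cdot \frac{25921}{10000} \left(\frac{61}{100}\right)^{2}} = \frac{1944}{4 \cdot \frac{25921}{10000} \cdot \frac{3721}{10000}} = \frac{1944}{\frac{96452041}{25000000}} = 1944 \cdot \frac{25000000}{96452041} = \frac{48600000000}{96452041}$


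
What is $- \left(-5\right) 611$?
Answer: $3055$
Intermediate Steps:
$- \left(-5\right) 611 = \left(-1\right) \left(-3055\right) = 3055$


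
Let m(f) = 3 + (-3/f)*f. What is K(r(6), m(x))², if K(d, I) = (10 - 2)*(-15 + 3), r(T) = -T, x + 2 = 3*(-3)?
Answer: 9216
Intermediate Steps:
x = -11 (x = -2 + 3*(-3) = -2 - 9 = -11)
m(f) = 0 (m(f) = 3 - 3 = 0)
K(d, I) = -96 (K(d, I) = 8*(-12) = -96)
K(r(6), m(x))² = (-96)² = 9216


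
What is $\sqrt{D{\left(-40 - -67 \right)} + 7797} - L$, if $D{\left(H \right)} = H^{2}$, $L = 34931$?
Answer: $-34931 + 7 \sqrt{174} \approx -34839.0$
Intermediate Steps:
$\sqrt{D{\left(-40 - -67 \right)} + 7797} - L = \sqrt{\left(-40 - -67\right)^{2} + 7797} - 34931 = \sqrt{\left(-40 + 67\right)^{2} + 7797} - 34931 = \sqrt{27^{2} + 7797} - 34931 = \sqrt{729 + 7797} - 34931 = \sqrt{8526} - 34931 = 7 \sqrt{174} - 34931 = -34931 + 7 \sqrt{174}$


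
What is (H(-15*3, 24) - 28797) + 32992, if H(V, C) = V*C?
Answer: 3115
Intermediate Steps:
H(V, C) = C*V
(H(-15*3, 24) - 28797) + 32992 = (24*(-15*3) - 28797) + 32992 = (24*(-45) - 28797) + 32992 = (-1080 - 28797) + 32992 = -29877 + 32992 = 3115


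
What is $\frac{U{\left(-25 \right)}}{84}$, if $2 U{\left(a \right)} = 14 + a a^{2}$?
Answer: $- \frac{15611}{168} \approx -92.923$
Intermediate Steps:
$U{\left(a \right)} = 7 + \frac{a^{3}}{2}$ ($U{\left(a \right)} = \frac{14 + a a^{2}}{2} = \frac{14 + a^{3}}{2} = 7 + \frac{a^{3}}{2}$)
$\frac{U{\left(-25 \right)}}{84} = \frac{7 + \frac{\left(-25\right)^{3}}{2}}{84} = \left(7 + \frac{1}{2} \left(-15625\right)\right) \frac{1}{84} = \left(7 - \frac{15625}{2}\right) \frac{1}{84} = \left(- \frac{15611}{2}\right) \frac{1}{84} = - \frac{15611}{168}$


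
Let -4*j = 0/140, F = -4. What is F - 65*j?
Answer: -4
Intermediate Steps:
j = 0 (j = -0/140 = -¼*0 = 0)
F - 65*j = -4 - 65*0 = -4 + 0 = -4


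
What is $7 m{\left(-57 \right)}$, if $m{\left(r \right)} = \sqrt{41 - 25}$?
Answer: $28$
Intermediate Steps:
$m{\left(r \right)} = 4$ ($m{\left(r \right)} = \sqrt{16} = 4$)
$7 m{\left(-57 \right)} = 7 \cdot 4 = 28$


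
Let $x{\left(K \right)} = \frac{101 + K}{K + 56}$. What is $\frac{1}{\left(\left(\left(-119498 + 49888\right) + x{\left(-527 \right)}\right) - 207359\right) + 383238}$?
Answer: $\frac{157}{16684375} \approx 9.41 \cdot 10^{-6}$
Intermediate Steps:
$x{\left(K \right)} = \frac{101 + K}{56 + K}$
$\frac{1}{\left(\left(\left(-119498 + 49888\right) + x{\left(-527 \right)}\right) - 207359\right) + 383238} = \frac{1}{\left(\left(\left(-119498 + 49888\right) + \frac{101 - 527}{56 - 527}\right) - 207359\right) + 383238} = \frac{1}{\left(\left(-69610 + \frac{1}{-471} \left(-426\right)\right) - 207359\right) + 383238} = \frac{1}{\left(\left(-69610 - - \frac{142}{157}\right) - 207359\right) + 383238} = \frac{1}{\left(\left(-69610 + \frac{142}{157}\right) - 207359\right) + 383238} = \frac{1}{\left(- \frac{10928628}{157} - 207359\right) + 383238} = \frac{1}{- \frac{43483991}{157} + 383238} = \frac{1}{\frac{16684375}{157}} = \frac{157}{16684375}$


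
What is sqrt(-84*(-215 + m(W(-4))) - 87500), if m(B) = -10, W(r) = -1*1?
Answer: 70*I*sqrt(14) ≈ 261.92*I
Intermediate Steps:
W(r) = -1
sqrt(-84*(-215 + m(W(-4))) - 87500) = sqrt(-84*(-215 - 10) - 87500) = sqrt(-84*(-225) - 87500) = sqrt(18900 - 87500) = sqrt(-68600) = 70*I*sqrt(14)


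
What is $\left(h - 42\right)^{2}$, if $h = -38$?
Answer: $6400$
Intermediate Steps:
$\left(h - 42\right)^{2} = \left(-38 - 42\right)^{2} = \left(-80\right)^{2} = 6400$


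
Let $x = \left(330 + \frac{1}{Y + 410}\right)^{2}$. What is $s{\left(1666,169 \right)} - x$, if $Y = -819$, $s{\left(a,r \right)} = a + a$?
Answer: $- \frac{17659250669}{167281} \approx -1.0557 \cdot 10^{5}$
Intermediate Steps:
$s{\left(a,r \right)} = 2 a$
$x = \frac{18216630961}{167281}$ ($x = \left(330 + \frac{1}{-819 + 410}\right)^{2} = \left(330 + \frac{1}{-409}\right)^{2} = \left(330 - \frac{1}{409}\right)^{2} = \left(\frac{134969}{409}\right)^{2} = \frac{18216630961}{167281} \approx 1.089 \cdot 10^{5}$)
$s{\left(1666,169 \right)} - x = 2 \cdot 1666 - \frac{18216630961}{167281} = 3332 - \frac{18216630961}{167281} = - \frac{17659250669}{167281}$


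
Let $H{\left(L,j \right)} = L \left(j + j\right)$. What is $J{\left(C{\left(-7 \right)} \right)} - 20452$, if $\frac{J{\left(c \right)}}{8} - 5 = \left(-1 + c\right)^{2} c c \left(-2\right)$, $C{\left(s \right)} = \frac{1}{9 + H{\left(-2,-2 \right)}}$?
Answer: $- \frac{1704834748}{83521} \approx -20412.0$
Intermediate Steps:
$H{\left(L,j \right)} = 2 L j$ ($H{\left(L,j \right)} = L 2 j = 2 L j$)
$C{\left(s \right)} = \frac{1}{17}$ ($C{\left(s \right)} = \frac{1}{9 + 2 \left(-2\right) \left(-2\right)} = \frac{1}{9 + 8} = \frac{1}{17}$)
$J{\left(c \right)} = 40 - 16 c^{2} \left(-1 + c\right)^{2}$ ($J{\left(c \right)} = 40 + 8 \left(-1 + c\right)^{2} c c \left(-2\right) = 40 + 8 c \left(-1 + c\right)^{2} \left(- 2 c\right) = 40 + 8 \left(- 2 c^{2} \left(-1 + c\right)^{2}\right) = 40 - 16 c^{2} \left(-1 + c\right)^{2}$)
$J{\left(C{\left(-7 \right)} \right)} - 20452 = \left(40 - \frac{16 \left(-1 + \frac{1}{17}\right)^{2}}{289}\right) - 20452 = \left(40 - \frac{16 \left(- \frac{16}{17}\right)^{2}}{289}\right) - 20452 = \left(40 - \frac{16}{289} \cdot \frac{256}{289}\right) - 20452 = \left(40 - \frac{4096}{83521}\right) - 20452 = \frac{3336744}{83521} - 20452 = - \frac{1704834748}{83521}$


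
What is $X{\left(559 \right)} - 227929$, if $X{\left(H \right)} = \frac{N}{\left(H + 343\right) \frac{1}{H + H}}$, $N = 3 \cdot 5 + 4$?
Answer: $- \frac{102785358}{451} \approx -2.2791 \cdot 10^{5}$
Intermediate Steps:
$N = 19$ ($N = 15 + 4 = 19$)
$X{\left(H \right)} = \frac{38 H}{343 + H}$ ($X{\left(H \right)} = \frac{19}{\left(H + 343\right) \frac{1}{H + H}} = \frac{19}{\left(343 + H\right) \frac{1}{2 H}} = \frac{19}{\frac{1}{2} \frac{1}{H} \left(343 + H\right)} = 19 \frac{2 H}{343 + H} = \frac{38 H}{343 + H}$)
$X{\left(559 \right)} - 227929 = 38 \cdot 559 \frac{1}{343 + 559} - 227929 = 38 \cdot 559 \cdot \frac{1}{902} - 227929 = \frac{10621}{451} - 227929 = - \frac{102785358}{451}$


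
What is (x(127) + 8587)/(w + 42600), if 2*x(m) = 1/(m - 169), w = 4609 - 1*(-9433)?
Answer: 721307/4757928 ≈ 0.15160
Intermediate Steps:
w = 14042 (w = 4609 + 9433 = 14042)
x(m) = 1/(2*(-169 + m)) (x(m) = 1/(2*(m - 169)) = 1/(2*(-169 + m)))
(x(127) + 8587)/(w + 42600) = (1/(2*(-169 + 127)) + 8587)/(14042 + 42600) = ((1/2)/(-42) + 8587)/56642 = ((1/2)*(-1/42) + 8587)*(1/56642) = (-1/84 + 8587)*(1/56642) = (721307/84)*(1/56642) = 721307/4757928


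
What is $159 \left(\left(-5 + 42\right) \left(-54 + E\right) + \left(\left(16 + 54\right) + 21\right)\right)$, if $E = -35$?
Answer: $-509118$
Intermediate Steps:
$159 \left(\left(-5 + 42\right) \left(-54 + E\right) + \left(\left(16 + 54\right) + 21\right)\right) = 159 \left(\left(-5 + 42\right) \left(-54 - 35\right) + \left(\left(16 + 54\right) + 21\right)\right) = 159 \left(37 \left(-89\right) + \left(70 + 21\right)\right) = 159 \left(-3293 + 91\right) = 159 \left(-3202\right) = -509118$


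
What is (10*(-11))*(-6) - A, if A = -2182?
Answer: 2842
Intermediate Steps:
(10*(-11))*(-6) - A = (10*(-11))*(-6) - 1*(-2182) = -110*(-6) + 2182 = 660 + 2182 = 2842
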